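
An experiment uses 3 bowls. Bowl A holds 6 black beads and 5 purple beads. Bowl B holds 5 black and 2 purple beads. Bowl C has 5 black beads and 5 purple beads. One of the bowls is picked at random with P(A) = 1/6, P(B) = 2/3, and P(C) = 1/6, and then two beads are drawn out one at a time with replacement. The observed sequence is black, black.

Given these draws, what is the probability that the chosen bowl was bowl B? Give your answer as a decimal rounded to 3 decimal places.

0.788

Compute the likelihood of the observed sequence for each case: P(data | bowl A) = (6/11)(6/11) = 0.29752; P(data | bowl B) = (5/7)(5/7) = 0.5102; P(data | bowl C) = (5/10)(5/10) = 0.25.
Weighting by the prior gives 1/6 · 0.29752 = 0.049587, 2/3 · 0.5102 = 0.34014, 1/6 · 0.25 = 0.041667; these sum to 0.43139.
Hence P(bowl B | data) = (0.34014) / (0.43139) = 0.78847.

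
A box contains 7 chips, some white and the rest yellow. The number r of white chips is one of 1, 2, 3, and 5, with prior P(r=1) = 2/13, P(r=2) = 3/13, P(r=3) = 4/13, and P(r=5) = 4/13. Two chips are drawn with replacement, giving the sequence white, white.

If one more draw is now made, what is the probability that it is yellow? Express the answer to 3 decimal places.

0.396

Compute the likelihood of the observed sequence for each case: P(data | r = 1) = (1/7)(1/7) = 1/49; P(data | r = 2) = (2/7)(2/7) = 4/49; P(data | r = 3) = (3/7)(3/7) = 9/49; P(data | r = 5) = (5/7)(5/7) = 25/49.
Multiplying each by its prior: 2/13 · 1/49 = 2/637, 3/13 · 4/49 = 12/637, 4/13 · 9/49 = 36/637, 4/13 · 25/49 = 100/637; summing to 150/637.
Normalising, the posterior is P(r = 1 | data) = 1/75, P(r = 2 | data) = 2/25, P(r = 3 | data) = 6/25, P(r = 5 | data) = 2/3.
So P(yellow next | data) = Σ P(yellow next | H) P(H | data) = (6/7)(1/75) + (5/7)(2/25) + (4/7)(6/25) + (2/7)(2/3) = 208/525.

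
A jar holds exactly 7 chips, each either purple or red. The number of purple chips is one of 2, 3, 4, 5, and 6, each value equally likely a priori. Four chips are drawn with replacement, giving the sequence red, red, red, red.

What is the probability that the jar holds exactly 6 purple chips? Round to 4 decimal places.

Under each hypothesis, the probability of the observed sequence is: P(data | r = 2) = (5/7)(5/7)(5/7)(5/7) = 0.26031; P(data | r = 3) = (4/7)(4/7)(4/7)(4/7) = 0.10662; P(data | r = 4) = (3/7)(3/7)(3/7)(3/7) = 0.033736; P(data | r = 5) = (2/7)(2/7)(2/7)(2/7) = 0.0066639; P(data | r = 6) = (1/7)(1/7)(1/7)(1/7) = 0.00041649.
Multiplying each by its prior: 1/5 · 0.26031 = 0.052062, 1/5 · 0.10662 = 0.021324, 1/5 · 0.033736 = 0.0067472, 1/5 · 0.0066639 = 0.0013328, 1/5 · 0.00041649 = 8.3299e-05; these sum to 0.081549.
Hence P(r = 6 | data) = (8.3299e-05) / (0.081549) = 0.0010215.

0.0010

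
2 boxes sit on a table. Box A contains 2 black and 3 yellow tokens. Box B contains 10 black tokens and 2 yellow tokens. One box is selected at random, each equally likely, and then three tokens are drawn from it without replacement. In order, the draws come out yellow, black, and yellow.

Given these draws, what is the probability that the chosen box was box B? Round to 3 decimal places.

The likelihood of the observed sequence under each hypothesis: P(data | box A) = (3/5)(2/4)(2/3) = 1/5; P(data | box B) = (2/12)(10/11)(1/10) = 1/66.
Multiplying each by its prior: 1/2 · 1/5 = 1/10, 1/2 · 1/66 = 1/132; summing to 71/660.
By Bayes' rule, P(box B | data) = (1/132) / (71/660) = 5/71.

0.070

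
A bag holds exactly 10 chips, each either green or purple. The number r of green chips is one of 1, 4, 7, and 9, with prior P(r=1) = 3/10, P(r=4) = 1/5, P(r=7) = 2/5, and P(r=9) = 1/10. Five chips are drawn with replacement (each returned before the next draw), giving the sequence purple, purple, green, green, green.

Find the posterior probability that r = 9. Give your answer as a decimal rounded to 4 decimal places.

The likelihood of the observed sequence under each hypothesis: P(data | r = 1) = (9/10)(9/10)(1/10)(1/10)(1/10) = 0.00081; P(data | r = 4) = (6/10)(6/10)(4/10)(4/10)(4/10) = 0.02304; P(data | r = 7) = (3/10)(3/10)(7/10)(7/10)(7/10) = 0.03087; P(data | r = 9) = (1/10)(1/10)(9/10)(9/10)(9/10) = 0.00729.
Weighting by the prior gives 3/10 · 0.00081 = 0.000243, 1/5 · 0.02304 = 0.004608, 2/5 · 0.03087 = 0.012348, 1/10 · 0.00729 = 0.000729; summing to 0.017928.
By Bayes' rule, P(r = 9 | data) = (0.000729) / (0.017928) = 0.040663.

0.0407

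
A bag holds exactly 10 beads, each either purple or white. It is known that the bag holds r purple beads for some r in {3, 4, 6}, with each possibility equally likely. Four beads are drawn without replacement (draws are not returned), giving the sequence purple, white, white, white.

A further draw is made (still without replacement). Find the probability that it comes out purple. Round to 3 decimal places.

0.455

Under each hypothesis, the probability of the observed sequence is: P(data | r = 3) = (3/10)(7/9)(6/8)(5/7) = 0.125; P(data | r = 4) = (4/10)(6/9)(5/8)(4/7) = 0.095238; P(data | r = 6) = (6/10)(4/9)(3/8)(2/7) = 0.028571.
Weighting by the prior gives 1/3 · 0.125 = 0.041667, 1/3 · 0.095238 = 0.031746, 1/3 · 0.028571 = 0.0095238; these sum to 0.082937.
The posterior is then P(r = 3 | data) = 0.50239, P(r = 4 | data) = 0.38278, P(r = 6 | data) = 0.11483.
Averaging over the posterior, P(purple next | data) = (1/3)(0.50239) + (1/2)(0.38278) + (5/6)(0.11483) = 0.45455.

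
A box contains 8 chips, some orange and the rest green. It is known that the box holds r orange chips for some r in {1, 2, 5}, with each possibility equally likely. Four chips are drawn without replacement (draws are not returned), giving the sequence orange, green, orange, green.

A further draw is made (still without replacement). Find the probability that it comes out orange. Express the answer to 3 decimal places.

The likelihood of the observed sequence under each hypothesis: P(data | r = 1) = (1/8)(7/7)(0/6) = 0; P(data | r = 2) = (2/8)(6/7)(1/6)(5/5) = 1/28; P(data | r = 5) = (5/8)(3/7)(4/6)(2/5) = 1/14.
Weighting by the prior gives 1/3 · 0 = 0, 1/3 · 1/28 = 1/84, 1/3 · 1/14 = 1/42; with total 1/28.
Normalising, the posterior is P(r = 1 | data) = 0, P(r = 2 | data) = 1/3, P(r = 5 | data) = 2/3.
Averaging over the posterior, P(orange next | data) = (0)(1/3) + (3/4)(2/3) = 1/2.

0.500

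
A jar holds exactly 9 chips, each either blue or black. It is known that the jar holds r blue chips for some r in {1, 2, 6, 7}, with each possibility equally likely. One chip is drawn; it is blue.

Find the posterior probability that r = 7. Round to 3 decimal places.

Compute the likelihood of this draw for each case: P(data | r = 1) = (1/9) = 1/9; P(data | r = 2) = (2/9) = 2/9; P(data | r = 6) = (6/9) = 2/3; P(data | r = 7) = (7/9) = 7/9.
Multiplying each by its prior: 1/4 · 1/9 = 1/36, 1/4 · 2/9 = 1/18, 1/4 · 2/3 = 1/6, 1/4 · 7/9 = 7/36; summing to 4/9.
Hence P(r = 7 | data) = (7/36) / (4/9) = 7/16.

0.438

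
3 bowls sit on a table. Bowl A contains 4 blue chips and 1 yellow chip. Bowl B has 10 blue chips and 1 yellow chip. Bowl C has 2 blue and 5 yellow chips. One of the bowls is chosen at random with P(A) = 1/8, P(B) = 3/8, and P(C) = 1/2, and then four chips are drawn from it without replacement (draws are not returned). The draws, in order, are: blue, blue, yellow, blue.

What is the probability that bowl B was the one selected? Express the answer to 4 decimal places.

0.5769

For each hypothesis, P(data | H) works out to: P(data | bowl A) = (4/5)(3/4)(1/3)(2/2) = 1/5; P(data | bowl B) = (10/11)(9/10)(1/9)(8/8) = 1/11; P(data | bowl C) = (2/7)(1/6)(5/5)(0/4) = 0.
Multiplying each by its prior: 1/8 · 1/5 = 1/40, 3/8 · 1/11 = 3/88, 1/2 · 0 = 0; summing to 13/220.
Therefore the posterior P(bowl B | data) = (3/88) / (13/220) = 15/26.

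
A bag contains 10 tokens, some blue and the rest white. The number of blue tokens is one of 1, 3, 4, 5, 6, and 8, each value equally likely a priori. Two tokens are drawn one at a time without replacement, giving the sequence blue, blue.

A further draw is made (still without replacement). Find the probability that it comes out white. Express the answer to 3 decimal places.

0.450

For each hypothesis, P(data | H) works out to: P(data | r = 1) = (1/10)(0/9) = 0; P(data | r = 3) = (3/10)(2/9) = 1/15; P(data | r = 4) = (4/10)(3/9) = 2/15; P(data | r = 5) = (5/10)(4/9) = 2/9; P(data | r = 6) = (6/10)(5/9) = 1/3; P(data | r = 8) = (8/10)(7/9) = 28/45.
Multiplying each by its prior: 1/6 · 0 = 0, 1/6 · 1/15 = 1/90, 1/6 · 2/15 = 1/45, 1/6 · 2/9 = 1/27, 1/6 · 1/3 = 1/18, 1/6 · 28/45 = 14/135; these sum to 31/135.
Normalising, the posterior is P(r = 1 | data) = 0, P(r = 3 | data) = 3/62, P(r = 4 | data) = 3/31, P(r = 5 | data) = 5/31, P(r = 6 | data) = 15/62, P(r = 8 | data) = 14/31.
Averaging over the posterior, P(white next | data) = (7/8)(3/62) + (3/4)(3/31) + (5/8)(5/31) + (1/2)(15/62) + (1/4)(14/31) = 223/496.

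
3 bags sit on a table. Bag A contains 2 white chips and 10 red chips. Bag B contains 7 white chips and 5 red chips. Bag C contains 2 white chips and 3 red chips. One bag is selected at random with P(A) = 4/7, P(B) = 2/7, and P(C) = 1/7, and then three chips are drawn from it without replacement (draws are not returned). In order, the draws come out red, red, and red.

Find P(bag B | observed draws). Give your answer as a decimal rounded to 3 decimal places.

Compute the likelihood of the observed sequence for each case: P(data | bag A) = (10/12)(9/11)(8/10) = 6/11; P(data | bag B) = (5/12)(4/11)(3/10) = 1/22; P(data | bag C) = (3/5)(2/4)(1/3) = 1/10.
Multiplying each by its prior: 4/7 · 6/11 = 24/77, 2/7 · 1/22 = 1/77, 1/7 · 1/10 = 1/70; these sum to 261/770.
So P(bag B | data) = (1/77) / (261/770) = 10/261.

0.038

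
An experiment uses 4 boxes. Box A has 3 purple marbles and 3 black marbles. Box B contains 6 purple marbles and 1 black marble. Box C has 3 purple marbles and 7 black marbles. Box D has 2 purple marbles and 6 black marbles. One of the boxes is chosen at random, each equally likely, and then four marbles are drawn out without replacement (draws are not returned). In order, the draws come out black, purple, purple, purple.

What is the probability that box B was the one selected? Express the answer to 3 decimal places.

Under each hypothesis, the probability of the observed sequence is: P(data | box A) = (3/6)(3/5)(2/4)(1/3) = 0.05; P(data | box B) = (1/7)(6/6)(5/5)(4/4) = 0.14286; P(data | box C) = (7/10)(3/9)(2/8)(1/7) = 0.0083333; P(data | box D) = (6/8)(2/7)(1/6)(0/5) = 0.
Multiplying each by its prior: 1/4 · 0.05 = 0.0125, 1/4 · 0.14286 = 0.035714, 1/4 · 0.0083333 = 0.0020833, 1/4 · 0 = 0; summing to 0.050298.
So P(box B | data) = (0.035714) / (0.050298) = 0.71006.

0.710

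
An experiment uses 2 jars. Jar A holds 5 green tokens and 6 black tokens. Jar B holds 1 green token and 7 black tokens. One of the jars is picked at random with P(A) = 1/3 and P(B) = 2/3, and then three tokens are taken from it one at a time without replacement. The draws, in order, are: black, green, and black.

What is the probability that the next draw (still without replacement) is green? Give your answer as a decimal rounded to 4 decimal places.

Under each hypothesis, the probability of the observed sequence is: P(data | jar A) = (6/11)(5/10)(5/9) = 5/33; P(data | jar B) = (7/8)(1/7)(6/6) = 1/8.
Weighting by the prior gives 1/3 · 5/33 = 5/99, 2/3 · 1/8 = 1/12; these sum to 53/396.
Normalising, the posterior is P(jar A | data) = 20/53, P(jar B | data) = 33/53.
So P(green next | data) = Σ P(green next | H) P(H | data) = (1/2)(20/53) + (0)(33/53) = 10/53.

0.1887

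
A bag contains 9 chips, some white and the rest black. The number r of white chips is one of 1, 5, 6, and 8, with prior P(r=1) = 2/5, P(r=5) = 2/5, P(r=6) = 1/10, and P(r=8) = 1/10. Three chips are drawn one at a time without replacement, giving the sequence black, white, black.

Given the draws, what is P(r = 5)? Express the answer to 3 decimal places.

0.480

Compute the likelihood of the observed sequence for each case: P(data | r = 1) = (8/9)(1/8)(7/7) = 1/9; P(data | r = 5) = (4/9)(5/8)(3/7) = 5/42; P(data | r = 6) = (3/9)(6/8)(2/7) = 1/14; P(data | r = 8) = (1/9)(8/8)(0/7) = 0.
Weighting by the prior gives 2/5 · 1/9 = 2/45, 2/5 · 5/42 = 1/21, 1/10 · 1/14 = 1/140, 1/10 · 0 = 0; summing to 25/252.
So P(r = 5 | data) = (1/21) / (25/252) = 12/25.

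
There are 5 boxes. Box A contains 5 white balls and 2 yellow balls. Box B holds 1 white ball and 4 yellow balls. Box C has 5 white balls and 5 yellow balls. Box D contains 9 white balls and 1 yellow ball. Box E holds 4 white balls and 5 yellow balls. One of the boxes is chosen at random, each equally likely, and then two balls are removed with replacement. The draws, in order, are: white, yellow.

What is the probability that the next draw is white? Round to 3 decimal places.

Compute the likelihood of the observed sequence for each case: P(data | box A) = (5/7)(2/7) = 0.20408; P(data | box B) = (1/5)(4/5) = 0.16; P(data | box C) = (5/10)(5/10) = 0.25; P(data | box D) = (9/10)(1/10) = 0.09; P(data | box E) = (4/9)(5/9) = 0.24691.
Multiplying each by its prior: 1/5 · 0.20408 = 0.040816, 1/5 · 0.16 = 0.032, 1/5 · 0.25 = 0.05, 1/5 · 0.09 = 0.018, 1/5 · 0.24691 = 0.049383; with total 0.1902.
Normalising, the posterior is P(box A | data) = 0.2146, P(box B | data) = 0.16824, P(box C | data) = 0.26288, P(box D | data) = 0.094638, P(box E | data) = 0.25964.
So P(white next | data) = Σ P(white next | H) P(H | data) = (5/7)(0.2146) + (1/5)(0.16824) + (1/2)(0.26288) + (9/10)(0.094638) + (4/9)(0.25964) = 0.51894.

0.519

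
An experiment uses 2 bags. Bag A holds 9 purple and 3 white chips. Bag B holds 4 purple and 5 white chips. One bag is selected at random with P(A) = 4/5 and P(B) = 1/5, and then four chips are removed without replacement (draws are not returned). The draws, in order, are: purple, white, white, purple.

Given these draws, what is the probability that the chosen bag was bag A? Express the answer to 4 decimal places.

0.6470

Under each hypothesis, the probability of the observed sequence is: P(data | bag A) = (9/12)(3/11)(2/10)(8/9) = 0.036364; P(data | bag B) = (4/9)(5/8)(4/7)(3/6) = 0.079365.
Multiplying each by its prior: 4/5 · 0.036364 = 0.029091, 1/5 · 0.079365 = 0.015873; with total 0.044964.
Hence P(bag A | data) = (0.029091) / (0.044964) = 0.64698.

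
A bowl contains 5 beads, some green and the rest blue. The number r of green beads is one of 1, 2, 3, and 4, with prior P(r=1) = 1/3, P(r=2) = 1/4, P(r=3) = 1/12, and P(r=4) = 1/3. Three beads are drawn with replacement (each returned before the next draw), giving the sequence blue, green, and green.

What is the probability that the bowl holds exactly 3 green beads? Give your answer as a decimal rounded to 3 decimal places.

The likelihood of the observed sequence under each hypothesis: P(data | r = 1) = (4/5)(1/5)(1/5) = 4/125; P(data | r = 2) = (3/5)(2/5)(2/5) = 12/125; P(data | r = 3) = (2/5)(3/5)(3/5) = 18/125; P(data | r = 4) = (1/5)(4/5)(4/5) = 16/125.
The prior-weighted likelihoods are 1/3 · 4/125 = 4/375, 1/4 · 12/125 = 3/125, 1/12 · 18/125 = 3/250, 1/3 · 16/125 = 16/375; summing to 67/750.
Hence P(r = 3 | data) = (3/250) / (67/750) = 9/67.

0.134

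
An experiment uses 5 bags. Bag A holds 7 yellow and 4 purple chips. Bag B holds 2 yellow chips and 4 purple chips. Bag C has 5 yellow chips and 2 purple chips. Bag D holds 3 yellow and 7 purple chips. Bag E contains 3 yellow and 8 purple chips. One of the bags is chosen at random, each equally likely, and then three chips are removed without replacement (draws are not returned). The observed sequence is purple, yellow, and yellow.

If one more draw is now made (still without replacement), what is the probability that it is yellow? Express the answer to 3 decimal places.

Under each hypothesis, the probability of the observed sequence is: P(data | bag A) = (4/11)(7/10)(6/9) = 0.1697; P(data | bag B) = (4/6)(2/5)(1/4) = 0.066667; P(data | bag C) = (2/7)(5/6)(4/5) = 0.19048; P(data | bag D) = (7/10)(3/9)(2/8) = 0.058333; P(data | bag E) = (8/11)(3/10)(2/9) = 0.048485.
Weighting by the prior gives 1/5 · 0.1697 = 0.033939, 1/5 · 0.066667 = 0.013333, 1/5 · 0.19048 = 0.038095, 1/5 · 0.058333 = 0.011667, 1/5 · 0.048485 = 0.009697; summing to 0.10673.
Normalising, the posterior is P(bag A | data) = 0.31799, P(bag B | data) = 0.12492, P(bag C | data) = 0.35693, P(bag D | data) = 0.10931, P(bag E | data) = 0.090854.
The predictive probability is P(yellow next | data) = (5/8)(0.31799) + (0)(0.12492) + (3/4)(0.35693) + (1/7)(0.10931) + (1/8)(0.090854) = 0.49341.

0.493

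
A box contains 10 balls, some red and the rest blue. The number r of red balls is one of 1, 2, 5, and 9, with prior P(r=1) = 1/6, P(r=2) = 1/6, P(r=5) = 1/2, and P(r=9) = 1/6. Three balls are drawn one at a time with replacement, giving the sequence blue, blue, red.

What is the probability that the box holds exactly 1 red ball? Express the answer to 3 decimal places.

0.137

The likelihood of the observed sequence under each hypothesis: P(data | r = 1) = (9/10)(9/10)(1/10) = 0.081; P(data | r = 2) = (8/10)(8/10)(2/10) = 0.128; P(data | r = 5) = (5/10)(5/10)(5/10) = 0.125; P(data | r = 9) = (1/10)(1/10)(9/10) = 0.009.
Multiplying each by its prior: 1/6 · 0.081 = 0.0135, 1/6 · 0.128 = 0.021333, 1/2 · 0.125 = 0.0625, 1/6 · 0.009 = 0.0015; summing to 0.098833.
By Bayes' rule, P(r = 1 | data) = (0.0135) / (0.098833) = 0.13659.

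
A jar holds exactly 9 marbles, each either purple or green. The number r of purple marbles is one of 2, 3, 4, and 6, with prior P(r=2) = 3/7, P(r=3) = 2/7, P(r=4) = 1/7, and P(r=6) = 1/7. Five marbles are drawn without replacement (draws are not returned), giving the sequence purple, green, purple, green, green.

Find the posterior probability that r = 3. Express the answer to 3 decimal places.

Under each hypothesis, the probability of the observed sequence is: P(data | r = 2) = (2/9)(7/8)(1/7)(6/6)(5/5) = 1/36; P(data | r = 3) = (3/9)(6/8)(2/7)(5/6)(4/5) = 1/21; P(data | r = 4) = (4/9)(5/8)(3/7)(4/6)(3/5) = 1/21; P(data | r = 6) = (6/9)(3/8)(5/7)(2/6)(1/5) = 1/84.
Weighting by the prior gives 3/7 · 1/36 = 1/84, 2/7 · 1/21 = 2/147, 1/7 · 1/21 = 1/147, 1/7 · 1/84 = 1/588; summing to 5/147.
Therefore the posterior P(r = 3 | data) = (2/147) / (5/147) = 2/5.

0.400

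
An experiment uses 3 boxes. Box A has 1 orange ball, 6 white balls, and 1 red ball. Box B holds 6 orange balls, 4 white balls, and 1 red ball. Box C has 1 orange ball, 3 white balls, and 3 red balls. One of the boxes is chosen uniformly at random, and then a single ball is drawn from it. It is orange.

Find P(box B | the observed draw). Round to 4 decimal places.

0.6707

Compute the likelihood of this draw for each case: P(data | box A) = (1/8) = 1/8; P(data | box B) = (6/11) = 6/11; P(data | box C) = (1/7) = 1/7.
The prior-weighted likelihoods are 1/3 · 1/8 = 1/24, 1/3 · 6/11 = 2/11, 1/3 · 1/7 = 1/21; with total 167/616.
So P(box B | data) = (2/11) / (167/616) = 112/167.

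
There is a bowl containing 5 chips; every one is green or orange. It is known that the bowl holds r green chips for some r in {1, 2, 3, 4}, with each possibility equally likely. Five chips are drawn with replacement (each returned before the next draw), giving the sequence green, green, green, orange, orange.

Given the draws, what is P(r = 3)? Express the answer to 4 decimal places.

0.4154

The likelihood of the observed sequence under each hypothesis: P(data | r = 1) = (1/5)(1/5)(1/5)(4/5)(4/5) = 0.00512; P(data | r = 2) = (2/5)(2/5)(2/5)(3/5)(3/5) = 0.02304; P(data | r = 3) = (3/5)(3/5)(3/5)(2/5)(2/5) = 0.03456; P(data | r = 4) = (4/5)(4/5)(4/5)(1/5)(1/5) = 0.02048.
The prior-weighted likelihoods are 1/4 · 0.00512 = 0.00128, 1/4 · 0.02304 = 0.00576, 1/4 · 0.03456 = 0.00864, 1/4 · 0.02048 = 0.00512; summing to 0.0208.
Hence P(r = 3 | data) = (0.00864) / (0.0208) = 0.41538.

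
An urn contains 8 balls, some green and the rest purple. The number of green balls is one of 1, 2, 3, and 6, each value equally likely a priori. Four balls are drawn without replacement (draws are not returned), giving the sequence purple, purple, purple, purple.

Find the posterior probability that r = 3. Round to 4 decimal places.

0.0909

The likelihood of the observed sequence under each hypothesis: P(data | r = 1) = (7/8)(6/7)(5/6)(4/5) = 1/2; P(data | r = 2) = (6/8)(5/7)(4/6)(3/5) = 3/14; P(data | r = 3) = (5/8)(4/7)(3/6)(2/5) = 1/14; P(data | r = 6) = (2/8)(1/7)(0/6) = 0.
Multiplying each by its prior: 1/4 · 1/2 = 1/8, 1/4 · 3/14 = 3/56, 1/4 · 1/14 = 1/56, 1/4 · 0 = 0; summing to 11/56.
Hence P(r = 3 | data) = (1/56) / (11/56) = 1/11.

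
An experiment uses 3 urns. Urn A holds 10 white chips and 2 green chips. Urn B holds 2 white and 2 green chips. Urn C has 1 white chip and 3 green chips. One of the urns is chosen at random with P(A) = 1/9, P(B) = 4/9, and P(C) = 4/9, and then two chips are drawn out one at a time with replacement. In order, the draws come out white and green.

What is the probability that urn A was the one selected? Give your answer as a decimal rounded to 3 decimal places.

Under each hypothesis, the probability of the observed sequence is: P(data | urn A) = (10/12)(2/12) = 5/36; P(data | urn B) = (2/4)(2/4) = 1/4; P(data | urn C) = (1/4)(3/4) = 3/16.
Weighting by the prior gives 1/9 · 5/36 = 5/324, 4/9 · 1/4 = 1/9, 4/9 · 3/16 = 1/12; summing to 17/81.
So P(urn A | data) = (5/324) / (17/81) = 5/68.

0.074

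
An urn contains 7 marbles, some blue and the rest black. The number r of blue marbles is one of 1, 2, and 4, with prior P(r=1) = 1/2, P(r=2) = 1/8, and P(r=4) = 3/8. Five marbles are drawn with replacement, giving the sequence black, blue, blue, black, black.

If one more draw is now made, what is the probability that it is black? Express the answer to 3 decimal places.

0.621

Under each hypothesis, the probability of the observed sequence is: P(data | r = 1) = (6/7)(1/7)(1/7)(6/7)(6/7) = 0.012852; P(data | r = 2) = (5/7)(2/7)(2/7)(5/7)(5/7) = 0.02975; P(data | r = 4) = (3/7)(4/7)(4/7)(3/7)(3/7) = 0.025704.
Multiplying each by its prior: 1/2 · 0.012852 = 0.0064259, 1/8 · 0.02975 = 0.0037187, 3/8 · 0.025704 = 0.0096388; these sum to 0.019783.
The posterior is then P(r = 1 | data) = 0.32481, P(r = 2 | data) = 0.18797, P(r = 4 | data) = 0.48722.
The predictive probability is P(black next | data) = (6/7)(0.32481) + (5/7)(0.18797) + (3/7)(0.48722) = 0.62148.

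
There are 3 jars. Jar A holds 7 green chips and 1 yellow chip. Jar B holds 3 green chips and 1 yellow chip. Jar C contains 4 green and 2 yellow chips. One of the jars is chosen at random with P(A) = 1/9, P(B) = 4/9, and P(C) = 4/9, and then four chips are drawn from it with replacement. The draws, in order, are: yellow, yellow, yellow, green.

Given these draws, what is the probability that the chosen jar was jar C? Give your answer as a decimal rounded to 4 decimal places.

The likelihood of the observed sequence under each hypothesis: P(data | jar A) = (1/8)(1/8)(1/8)(7/8) = 0.001709; P(data | jar B) = (1/4)(1/4)(1/4)(3/4) = 0.011719; P(data | jar C) = (2/6)(2/6)(2/6)(4/6) = 0.024691.
The prior-weighted likelihoods are 1/9 · 0.001709 = 0.00018989, 4/9 · 0.011719 = 0.0052083, 4/9 · 0.024691 = 0.010974; these sum to 0.016372.
By Bayes' rule, P(jar C | data) = (0.010974) / (0.016372) = 0.67028.

0.6703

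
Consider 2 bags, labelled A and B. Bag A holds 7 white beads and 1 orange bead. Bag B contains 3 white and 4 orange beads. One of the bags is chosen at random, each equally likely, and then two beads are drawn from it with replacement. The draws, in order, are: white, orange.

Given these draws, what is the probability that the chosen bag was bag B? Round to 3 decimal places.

0.691

Under each hypothesis, the probability of the observed sequence is: P(data | bag A) = (7/8)(1/8) = 0.10938; P(data | bag B) = (3/7)(4/7) = 0.2449.
Weighting by the prior gives 1/2 · 0.10938 = 0.054688, 1/2 · 0.2449 = 0.12245; these sum to 0.17714.
So P(bag B | data) = (0.12245) / (0.17714) = 0.69127.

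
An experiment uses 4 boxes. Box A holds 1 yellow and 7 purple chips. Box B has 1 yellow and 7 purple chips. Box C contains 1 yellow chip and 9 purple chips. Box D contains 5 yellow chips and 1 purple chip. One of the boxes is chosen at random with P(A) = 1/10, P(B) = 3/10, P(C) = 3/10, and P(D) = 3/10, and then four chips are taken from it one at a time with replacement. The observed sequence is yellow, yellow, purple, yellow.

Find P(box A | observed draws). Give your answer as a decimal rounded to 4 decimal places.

Under each hypothesis, the probability of the observed sequence is: P(data | box A) = (1/8)(1/8)(7/8)(1/8) = 0.001709; P(data | box B) = (1/8)(1/8)(7/8)(1/8) = 0.001709; P(data | box C) = (1/10)(1/10)(9/10)(1/10) = 0.0009; P(data | box D) = (5/6)(5/6)(1/6)(5/6) = 0.096451.
Multiplying each by its prior: 1/10 · 0.001709 = 0.0001709, 3/10 · 0.001709 = 0.0005127, 3/10 · 0.0009 = 0.00027, 3/10 · 0.096451 = 0.028935; summing to 0.029889.
So P(box A | data) = (0.0001709) / (0.029889) = 0.0057178.

0.0057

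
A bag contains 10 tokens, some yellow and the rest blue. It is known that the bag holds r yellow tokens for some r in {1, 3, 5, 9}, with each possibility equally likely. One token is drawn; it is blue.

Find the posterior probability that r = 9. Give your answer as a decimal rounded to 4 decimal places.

0.0455

Compute the likelihood of this draw for each case: P(data | r = 1) = (9/10) = 9/10; P(data | r = 3) = (7/10) = 7/10; P(data | r = 5) = (5/10) = 1/2; P(data | r = 9) = (1/10) = 1/10.
Weighting by the prior gives 1/4 · 9/10 = 9/40, 1/4 · 7/10 = 7/40, 1/4 · 1/2 = 1/8, 1/4 · 1/10 = 1/40; these sum to 11/20.
By Bayes' rule, P(r = 9 | data) = (1/40) / (11/20) = 1/22.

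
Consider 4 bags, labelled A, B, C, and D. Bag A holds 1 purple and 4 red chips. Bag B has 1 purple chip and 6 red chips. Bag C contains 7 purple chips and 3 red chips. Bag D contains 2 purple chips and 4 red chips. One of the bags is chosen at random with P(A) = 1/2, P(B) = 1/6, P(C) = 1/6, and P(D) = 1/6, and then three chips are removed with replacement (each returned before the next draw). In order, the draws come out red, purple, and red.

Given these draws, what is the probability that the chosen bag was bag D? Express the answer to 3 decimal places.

For each hypothesis, P(data | H) works out to: P(data | bag A) = (4/5)(1/5)(4/5) = 0.128; P(data | bag B) = (6/7)(1/7)(6/7) = 0.10496; P(data | bag C) = (3/10)(7/10)(3/10) = 0.063; P(data | bag D) = (4/6)(2/6)(4/6) = 0.14815.
Multiplying each by its prior: 1/2 · 0.128 = 0.064, 1/6 · 0.10496 = 0.017493, 1/6 · 0.063 = 0.0105, 1/6 · 0.14815 = 0.024691; with total 0.11668.
By Bayes' rule, P(bag D | data) = (0.024691) / (0.11668) = 0.21161.

0.212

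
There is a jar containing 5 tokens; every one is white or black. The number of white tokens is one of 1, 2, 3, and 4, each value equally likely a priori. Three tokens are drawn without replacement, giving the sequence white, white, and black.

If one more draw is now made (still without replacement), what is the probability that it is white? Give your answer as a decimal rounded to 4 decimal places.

The likelihood of the observed sequence under each hypothesis: P(data | r = 1) = (1/5)(0/4) = 0; P(data | r = 2) = (2/5)(1/4)(3/3) = 1/10; P(data | r = 3) = (3/5)(2/4)(2/3) = 1/5; P(data | r = 4) = (4/5)(3/4)(1/3) = 1/5.
The prior-weighted likelihoods are 1/4 · 0 = 0, 1/4 · 1/10 = 1/40, 1/4 · 1/5 = 1/20, 1/4 · 1/5 = 1/20; summing to 1/8.
Normalising, the posterior is P(r = 1 | data) = 0, P(r = 2 | data) = 1/5, P(r = 3 | data) = 2/5, P(r = 4 | data) = 2/5.
So P(white next | data) = Σ P(white next | H) P(H | data) = (0)(1/5) + (1/2)(2/5) + (1)(2/5) = 3/5.

0.6000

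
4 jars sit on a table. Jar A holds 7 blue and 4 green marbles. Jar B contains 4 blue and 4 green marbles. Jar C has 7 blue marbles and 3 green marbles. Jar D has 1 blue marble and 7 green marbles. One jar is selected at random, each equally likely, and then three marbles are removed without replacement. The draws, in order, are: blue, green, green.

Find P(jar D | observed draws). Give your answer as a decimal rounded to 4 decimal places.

For each hypothesis, P(data | H) works out to: P(data | jar A) = (7/11)(4/10)(3/9) = 0.084848; P(data | jar B) = (4/8)(4/7)(3/6) = 0.14286; P(data | jar C) = (7/10)(3/9)(2/8) = 0.058333; P(data | jar D) = (1/8)(7/7)(6/6) = 0.125.
The prior-weighted likelihoods are 1/4 · 0.084848 = 0.021212, 1/4 · 0.14286 = 0.035714, 1/4 · 0.058333 = 0.014583, 1/4 · 0.125 = 0.03125; summing to 0.10276.
By Bayes' rule, P(jar D | data) = (0.03125) / (0.10276) = 0.30411.

0.3041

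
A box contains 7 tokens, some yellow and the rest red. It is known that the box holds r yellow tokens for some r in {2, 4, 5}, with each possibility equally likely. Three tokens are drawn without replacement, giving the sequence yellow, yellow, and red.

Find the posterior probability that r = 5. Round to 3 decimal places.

0.465

The likelihood of the observed sequence under each hypothesis: P(data | r = 2) = (2/7)(1/6)(5/5) = 1/21; P(data | r = 4) = (4/7)(3/6)(3/5) = 6/35; P(data | r = 5) = (5/7)(4/6)(2/5) = 4/21.
Weighting by the prior gives 1/3 · 1/21 = 1/63, 1/3 · 6/35 = 2/35, 1/3 · 4/21 = 4/63; these sum to 43/315.
Therefore the posterior P(r = 5 | data) = (4/63) / (43/315) = 20/43.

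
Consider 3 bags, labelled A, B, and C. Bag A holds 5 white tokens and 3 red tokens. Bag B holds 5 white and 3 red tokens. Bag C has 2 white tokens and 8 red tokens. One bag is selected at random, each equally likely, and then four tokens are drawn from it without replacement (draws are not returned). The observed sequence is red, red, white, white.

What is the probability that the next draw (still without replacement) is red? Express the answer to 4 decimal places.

0.3510

For each hypothesis, P(data | H) works out to: P(data | bag A) = (3/8)(2/7)(5/6)(4/5) = 1/14; P(data | bag B) = (3/8)(2/7)(5/6)(4/5) = 1/14; P(data | bag C) = (8/10)(7/9)(2/8)(1/7) = 1/45.
The prior-weighted likelihoods are 1/3 · 1/14 = 1/42, 1/3 · 1/14 = 1/42, 1/3 · 1/45 = 1/135; these sum to 52/945.
Normalising, the posterior is P(bag A | data) = 45/104, P(bag B | data) = 45/104, P(bag C | data) = 7/52.
The predictive probability is P(red next | data) = (1/4)(45/104) + (1/4)(45/104) + (1)(7/52) = 73/208.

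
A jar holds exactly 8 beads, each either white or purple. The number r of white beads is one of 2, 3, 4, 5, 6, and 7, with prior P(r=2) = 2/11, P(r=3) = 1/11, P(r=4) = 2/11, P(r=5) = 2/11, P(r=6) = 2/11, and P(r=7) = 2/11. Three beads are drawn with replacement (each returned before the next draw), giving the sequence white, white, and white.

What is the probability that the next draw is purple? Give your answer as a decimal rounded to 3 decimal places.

0.247

Compute the likelihood of the observed sequence for each case: P(data | r = 2) = (2/8)(2/8)(2/8) = 0.015625; P(data | r = 3) = (3/8)(3/8)(3/8) = 0.052734; P(data | r = 4) = (4/8)(4/8)(4/8) = 0.125; P(data | r = 5) = (5/8)(5/8)(5/8) = 0.24414; P(data | r = 6) = (6/8)(6/8)(6/8) = 0.42188; P(data | r = 7) = (7/8)(7/8)(7/8) = 0.66992.
Multiplying each by its prior: 2/11 · 0.015625 = 0.0028409, 1/11 · 0.052734 = 0.004794, 2/11 · 0.125 = 0.022727, 2/11 · 0.24414 = 0.044389, 2/11 · 0.42188 = 0.076705, 2/11 · 0.66992 = 0.1218; these sum to 0.27326.
Dividing through by the total gives posterior P(r = 2 | data) = 0.010396, P(r = 3 | data) = 0.017544, P(r = 4 | data) = 0.083171, P(r = 5 | data) = 0.16244, P(r = 6 | data) = 0.2807, P(r = 7 | data) = 0.44574.
The predictive probability is P(purple next | data) = (3/4)(0.010396) + (5/8)(0.017544) + (1/2)(0.083171) + (3/8)(0.16244) + (1/4)(0.2807) + (1/8)(0.44574) = 0.24716.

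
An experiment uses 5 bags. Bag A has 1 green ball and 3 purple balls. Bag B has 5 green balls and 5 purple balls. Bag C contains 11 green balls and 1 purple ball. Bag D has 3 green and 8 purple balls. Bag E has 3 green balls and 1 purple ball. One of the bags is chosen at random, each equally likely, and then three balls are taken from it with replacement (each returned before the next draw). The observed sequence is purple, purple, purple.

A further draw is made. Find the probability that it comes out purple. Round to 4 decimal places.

The likelihood of the observed sequence under each hypothesis: P(data | bag A) = (3/4)(3/4)(3/4) = 0.42188; P(data | bag B) = (5/10)(5/10)(5/10) = 0.125; P(data | bag C) = (1/12)(1/12)(1/12) = 0.0005787; P(data | bag D) = (8/11)(8/11)(8/11) = 0.38467; P(data | bag E) = (1/4)(1/4)(1/4) = 0.015625.
Multiplying each by its prior: 1/5 · 0.42188 = 0.084375, 1/5 · 0.125 = 0.025, 1/5 · 0.0005787 = 0.00011574, 1/5 · 0.38467 = 0.076935, 1/5 · 0.015625 = 0.003125; summing to 0.18955.
The posterior is then P(bag A | data) = 0.44513, P(bag B | data) = 0.13189, P(bag C | data) = 0.00061061, P(bag D | data) = 0.40588, P(bag E | data) = 0.016486.
The predictive probability is P(purple next | data) = (3/4)(0.44513) + (1/2)(0.13189) + (1/12)(0.00061061) + (8/11)(0.40588) + (1/4)(0.016486) = 0.69915.

0.6992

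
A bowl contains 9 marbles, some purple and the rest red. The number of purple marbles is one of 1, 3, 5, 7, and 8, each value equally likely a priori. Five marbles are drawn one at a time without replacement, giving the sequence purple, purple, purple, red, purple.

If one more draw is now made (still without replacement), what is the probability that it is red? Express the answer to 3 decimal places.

0.203

Compute the likelihood of the observed sequence for each case: P(data | r = 1) = (1/9)(0/8) = 0; P(data | r = 3) = (3/9)(2/8)(1/7)(6/6)(0/5) = 0; P(data | r = 5) = (5/9)(4/8)(3/7)(4/6)(2/5) = 2/63; P(data | r = 7) = (7/9)(6/8)(5/7)(2/6)(4/5) = 1/9; P(data | r = 8) = (8/9)(7/8)(6/7)(1/6)(5/5) = 1/9.
Weighting by the prior gives 1/5 · 0 = 0, 1/5 · 0 = 0, 1/5 · 2/63 = 2/315, 1/5 · 1/9 = 1/45, 1/5 · 1/9 = 1/45; with total 16/315.
The posterior is then P(r = 1 | data) = 0, P(r = 3 | data) = 0, P(r = 5 | data) = 1/8, P(r = 7 | data) = 7/16, P(r = 8 | data) = 7/16.
Averaging over the posterior, P(red next | data) = (3/4)(1/8) + (1/4)(7/16) + (0)(7/16) = 13/64.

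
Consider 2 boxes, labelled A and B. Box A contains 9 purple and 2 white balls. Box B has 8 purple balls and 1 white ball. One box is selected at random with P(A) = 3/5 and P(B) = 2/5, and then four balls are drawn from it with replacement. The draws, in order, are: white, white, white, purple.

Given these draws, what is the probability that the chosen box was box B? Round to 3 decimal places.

For each hypothesis, P(data | H) works out to: P(data | box A) = (2/11)(2/11)(2/11)(9/11) = 0.0049177; P(data | box B) = (1/9)(1/9)(1/9)(8/9) = 0.0012193.
Weighting by the prior gives 3/5 · 0.0049177 = 0.0029506, 2/5 · 0.0012193 = 0.00048773; with total 0.0034383.
So P(box B | data) = (0.00048773) / (0.0034383) = 0.14185.

0.142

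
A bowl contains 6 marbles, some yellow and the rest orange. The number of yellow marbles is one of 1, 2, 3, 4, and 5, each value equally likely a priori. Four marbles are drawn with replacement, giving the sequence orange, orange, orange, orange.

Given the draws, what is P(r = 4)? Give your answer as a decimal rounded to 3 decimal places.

The likelihood of the observed sequence under each hypothesis: P(data | r = 1) = (5/6)(5/6)(5/6)(5/6) = 0.48225; P(data | r = 2) = (4/6)(4/6)(4/6)(4/6) = 0.19753; P(data | r = 3) = (3/6)(3/6)(3/6)(3/6) = 0.0625; P(data | r = 4) = (2/6)(2/6)(2/6)(2/6) = 0.012346; P(data | r = 5) = (1/6)(1/6)(1/6)(1/6) = 0.0007716.
The prior-weighted likelihoods are 1/5 · 0.48225 = 0.096451, 1/5 · 0.19753 = 0.039506, 1/5 · 0.0625 = 0.0125, 1/5 · 0.012346 = 0.0024691, 1/5 · 0.0007716 = 0.00015432; summing to 0.15108.
Hence P(r = 4 | data) = (0.0024691) / (0.15108) = 0.016343.

0.016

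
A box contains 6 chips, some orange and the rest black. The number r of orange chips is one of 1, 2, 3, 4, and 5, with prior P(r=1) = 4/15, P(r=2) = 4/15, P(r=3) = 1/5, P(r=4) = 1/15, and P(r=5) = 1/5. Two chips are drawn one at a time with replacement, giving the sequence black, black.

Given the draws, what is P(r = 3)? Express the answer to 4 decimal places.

Under each hypothesis, the probability of the observed sequence is: P(data | r = 1) = (5/6)(5/6) = 25/36; P(data | r = 2) = (4/6)(4/6) = 4/9; P(data | r = 3) = (3/6)(3/6) = 1/4; P(data | r = 4) = (2/6)(2/6) = 1/9; P(data | r = 5) = (1/6)(1/6) = 1/36.
The prior-weighted likelihoods are 4/15 · 25/36 = 5/27, 4/15 · 4/9 = 16/135, 1/5 · 1/4 = 1/20, 1/15 · 1/9 = 1/135, 1/5 · 1/36 = 1/180; these sum to 11/30.
By Bayes' rule, P(r = 3 | data) = (1/20) / (11/30) = 3/22.

0.1364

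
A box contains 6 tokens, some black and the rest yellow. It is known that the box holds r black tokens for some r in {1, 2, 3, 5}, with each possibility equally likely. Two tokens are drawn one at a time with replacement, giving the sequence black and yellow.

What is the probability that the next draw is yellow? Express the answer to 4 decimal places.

0.5494

For each hypothesis, P(data | H) works out to: P(data | r = 1) = (1/6)(5/6) = 5/36; P(data | r = 2) = (2/6)(4/6) = 2/9; P(data | r = 3) = (3/6)(3/6) = 1/4; P(data | r = 5) = (5/6)(1/6) = 5/36.
Multiplying each by its prior: 1/4 · 5/36 = 5/144, 1/4 · 2/9 = 1/18, 1/4 · 1/4 = 1/16, 1/4 · 5/36 = 5/144; these sum to 3/16.
Normalising, the posterior is P(r = 1 | data) = 5/27, P(r = 2 | data) = 8/27, P(r = 3 | data) = 1/3, P(r = 5 | data) = 5/27.
So P(yellow next | data) = Σ P(yellow next | H) P(H | data) = (5/6)(5/27) + (2/3)(8/27) + (1/2)(1/3) + (1/6)(5/27) = 89/162.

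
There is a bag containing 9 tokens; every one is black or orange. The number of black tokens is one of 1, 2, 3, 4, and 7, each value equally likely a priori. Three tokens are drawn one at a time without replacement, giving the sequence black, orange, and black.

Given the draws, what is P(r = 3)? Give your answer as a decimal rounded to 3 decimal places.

0.186

Compute the likelihood of the observed sequence for each case: P(data | r = 1) = (1/9)(8/8)(0/7) = 0; P(data | r = 2) = (2/9)(7/8)(1/7) = 0.027778; P(data | r = 3) = (3/9)(6/8)(2/7) = 0.071429; P(data | r = 4) = (4/9)(5/8)(3/7) = 0.11905; P(data | r = 7) = (7/9)(2/8)(6/7) = 0.16667.
Multiplying each by its prior: 1/5 · 0 = 0, 1/5 · 0.027778 = 0.0055556, 1/5 · 0.071429 = 0.014286, 1/5 · 0.11905 = 0.02381, 1/5 · 0.16667 = 0.033333; with total 0.076984.
So P(r = 3 | data) = (0.014286) / (0.076984) = 0.18557.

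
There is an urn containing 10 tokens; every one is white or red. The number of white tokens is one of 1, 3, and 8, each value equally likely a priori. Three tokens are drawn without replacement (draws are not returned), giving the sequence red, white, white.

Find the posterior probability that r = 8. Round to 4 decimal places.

0.7273

Compute the likelihood of the observed sequence for each case: P(data | r = 1) = (9/10)(1/9)(0/8) = 0; P(data | r = 3) = (7/10)(3/9)(2/8) = 0.058333; P(data | r = 8) = (2/10)(8/9)(7/8) = 0.15556.
The prior-weighted likelihoods are 1/3 · 0 = 0, 1/3 · 0.058333 = 0.019444, 1/3 · 0.15556 = 0.051852; summing to 0.071296.
So P(r = 8 | data) = (0.051852) / (0.071296) = 0.72727.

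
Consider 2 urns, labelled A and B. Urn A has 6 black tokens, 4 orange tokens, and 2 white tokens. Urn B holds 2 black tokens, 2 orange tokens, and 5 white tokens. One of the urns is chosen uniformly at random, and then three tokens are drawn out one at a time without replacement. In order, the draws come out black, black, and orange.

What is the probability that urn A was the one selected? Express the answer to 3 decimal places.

0.920

Compute the likelihood of the observed sequence for each case: P(data | urn A) = (6/12)(5/11)(4/10) = 0.090909; P(data | urn B) = (2/9)(1/8)(2/7) = 0.0079365.
Multiplying each by its prior: 1/2 · 0.090909 = 0.045455, 1/2 · 0.0079365 = 0.0039683; summing to 0.049423.
By Bayes' rule, P(urn A | data) = (0.045455) / (0.049423) = 0.91971.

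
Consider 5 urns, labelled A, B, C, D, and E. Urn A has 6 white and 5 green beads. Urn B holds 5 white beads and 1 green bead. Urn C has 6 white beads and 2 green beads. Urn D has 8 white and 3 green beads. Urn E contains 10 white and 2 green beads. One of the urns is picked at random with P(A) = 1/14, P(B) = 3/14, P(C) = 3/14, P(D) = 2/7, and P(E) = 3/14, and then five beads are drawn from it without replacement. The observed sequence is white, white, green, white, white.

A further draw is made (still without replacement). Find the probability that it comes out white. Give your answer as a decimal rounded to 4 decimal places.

The likelihood of the observed sequence under each hypothesis: P(data | urn A) = (6/11)(5/10)(5/9)(4/8)(3/7) = 0.032468; P(data | urn B) = (5/6)(4/5)(1/4)(3/3)(2/2) = 0.16667; P(data | urn C) = (6/8)(5/7)(2/6)(4/5)(3/4) = 0.10714; P(data | urn D) = (8/11)(7/10)(3/9)(6/8)(5/7) = 0.090909; P(data | urn E) = (10/12)(9/11)(2/10)(8/9)(7/8) = 0.10606.
The prior-weighted likelihoods are 1/14 · 0.032468 = 0.0023191, 3/14 · 0.16667 = 0.035714, 3/14 · 0.10714 = 0.022959, 2/7 · 0.090909 = 0.025974, 3/14 · 0.10606 = 0.022727; summing to 0.10969.
The posterior is then P(urn A | data) = 0.021142, P(urn B | data) = 0.32558, P(urn C | data) = 0.2093, P(urn D | data) = 0.23679, P(urn E | data) = 0.20719.
Averaging over the posterior, P(white next | data) = (1/3)(0.021142) + (1)(0.32558) + (2/3)(0.2093) + (2/3)(0.23679) + (6/7)(0.20719) = 0.80761.

0.8076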